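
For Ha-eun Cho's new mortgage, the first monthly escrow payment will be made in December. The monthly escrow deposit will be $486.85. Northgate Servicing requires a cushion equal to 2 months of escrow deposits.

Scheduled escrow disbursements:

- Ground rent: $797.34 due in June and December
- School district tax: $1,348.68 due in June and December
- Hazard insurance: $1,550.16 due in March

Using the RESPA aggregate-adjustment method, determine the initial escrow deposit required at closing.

$3,407.95

Cushion = 2 × $486.85 = $973.70
Trial balance (start $0, +$486.85 each month, − disbursements):
  Dec: +$486.85 − $2,146.02 → -$1,659.17
  Jan: +$486.85 → -$1,172.32
  Feb: +$486.85 → -$685.47
  Mar: +$486.85 − $1,550.16 → -$1,748.78
  Apr: +$486.85 → -$1,261.93
  May: +$486.85 → -$775.08
  Jun: +$486.85 − $2,146.02 → -$2,434.25
  Jul: +$486.85 → -$1,947.40
  Aug: +$486.85 → -$1,460.55
  Sep: +$486.85 → -$973.70
  Oct: +$486.85 → -$486.85
  Nov: +$486.85 → $0.00
Lowest trial balance = -$2,434.25 (Jun)
Initial deposit = cushion − low point = $973.70 − (-$2,434.25) = $3,407.95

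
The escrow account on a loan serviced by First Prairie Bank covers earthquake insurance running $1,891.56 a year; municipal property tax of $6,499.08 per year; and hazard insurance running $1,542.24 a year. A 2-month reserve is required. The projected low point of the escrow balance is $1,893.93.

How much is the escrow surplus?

Earthquake insurance = $1,891.56
Municipal property tax = $6,499.08
Hazard insurance = $1,542.24
Yearly total = $9,932.88
Base monthly escrow = $9,932.88 / 12 = $827.74
Cushion = 2 × $827.74 = $1,655.48
Surplus = $1,893.93 − $1,655.48 = $238.45

$238.45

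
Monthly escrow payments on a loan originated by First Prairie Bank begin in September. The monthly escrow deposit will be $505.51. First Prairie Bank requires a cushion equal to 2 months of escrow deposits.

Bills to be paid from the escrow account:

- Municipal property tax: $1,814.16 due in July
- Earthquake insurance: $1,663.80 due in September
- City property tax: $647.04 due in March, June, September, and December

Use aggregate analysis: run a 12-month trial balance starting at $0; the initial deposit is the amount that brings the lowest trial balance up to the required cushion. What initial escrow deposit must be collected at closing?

Cushion = 2 × $505.51 = $1,011.02
Trial balance (start $0, +$505.51 each month, − disbursements):
  Sep: +$505.51 − $2,310.84 → -$1,805.33
  Oct: +$505.51 → -$1,299.82
  Nov: +$505.51 → -$794.31
  Dec: +$505.51 − $647.04 → -$935.84
  Jan: +$505.51 → -$430.33
  Feb: +$505.51 → $75.18
  Mar: +$505.51 − $647.04 → -$66.35
  Apr: +$505.51 → $439.16
  May: +$505.51 → $944.67
  Jun: +$505.51 − $647.04 → $803.14
  Jul: +$505.51 − $1,814.16 → -$505.51
  Aug: +$505.51 → $0.00
Lowest trial balance = -$1,805.33 (Sep)
Initial deposit = cushion − low point = $1,011.02 − (-$1,805.33) = $2,816.35

$2,816.35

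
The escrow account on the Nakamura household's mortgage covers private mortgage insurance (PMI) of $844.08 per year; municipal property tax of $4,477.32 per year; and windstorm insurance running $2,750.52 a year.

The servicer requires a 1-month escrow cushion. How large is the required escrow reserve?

Private mortgage insurance (PMI) — $844.08/yr
Municipal property tax — $4,477.32/yr
Windstorm insurance — $2,750.52/yr
Total annual escrow = $8,071.92
Per month = $8,071.92 / 12 = $672.66
Cushion = 1 × $672.66 = $672.66

$672.66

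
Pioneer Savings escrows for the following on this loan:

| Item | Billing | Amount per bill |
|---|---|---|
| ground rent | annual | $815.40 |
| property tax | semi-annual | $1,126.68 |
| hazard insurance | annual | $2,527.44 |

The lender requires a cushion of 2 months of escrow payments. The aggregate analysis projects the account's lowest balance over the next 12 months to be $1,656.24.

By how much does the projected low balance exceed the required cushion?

$723.54

Ground rent — $815.40 annually
Property tax — $1,126.68 × 2 = $2,253.36 annually
Hazard insurance — $2,527.44 annually
Total per year = $5,596.20
Monthly escrow = $5,596.20 / 12 = $466.35
Cushion = 2 × $466.35 = $932.70
Excess over cushion: $1,656.24 − $932.70 = $723.54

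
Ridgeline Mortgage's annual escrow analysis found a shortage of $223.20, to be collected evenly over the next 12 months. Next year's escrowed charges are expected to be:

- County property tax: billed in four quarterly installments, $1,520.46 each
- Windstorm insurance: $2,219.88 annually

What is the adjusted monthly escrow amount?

County property tax — $1,520.46 × 4 = $6,081.84 annually
Windstorm insurance — $2,219.88 annually
Combined annual = $6,081.84 + $2,219.88 = $8,301.72
Base monthly escrow = $8,301.72 / 12 = $691.81
Shortage per month = $223.20 / 12 = $18.60
New monthly escrow = $691.81 + $18.60 = $710.41

$710.41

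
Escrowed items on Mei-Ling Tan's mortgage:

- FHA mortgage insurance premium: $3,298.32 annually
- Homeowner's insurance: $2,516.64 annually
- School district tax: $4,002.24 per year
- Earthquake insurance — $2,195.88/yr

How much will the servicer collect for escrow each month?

$1,001.09

FHA mortgage insurance premium — $3,298.32 per year
Homeowner's insurance — $2,516.64 per year
School district tax — $4,002.24 per year
Earthquake insurance — $2,195.88 per year
Annual escrow total = $12,013.08
Per month = $12,013.08 ÷ 12 = $1,001.09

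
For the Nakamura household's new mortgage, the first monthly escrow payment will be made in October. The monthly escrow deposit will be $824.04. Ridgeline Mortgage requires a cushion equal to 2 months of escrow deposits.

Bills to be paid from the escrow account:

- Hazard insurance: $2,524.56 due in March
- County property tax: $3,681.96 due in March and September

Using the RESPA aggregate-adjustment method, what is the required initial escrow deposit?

$2,910.36

Cushion = 2 × $824.04 = $1,648.08
Trial balance (start $0, +$824.04 each month, − disbursements):
  Oct: +$824.04 → $824.04
  Nov: +$824.04 → $1,648.08
  Dec: +$824.04 → $2,472.12
  Jan: +$824.04 → $3,296.16
  Feb: +$824.04 → $4,120.20
  Mar: +$824.04 − $6,206.52 → -$1,262.28
  Apr: +$824.04 → -$438.24
  May: +$824.04 → $385.80
  Jun: +$824.04 → $1,209.84
  Jul: +$824.04 → $2,033.88
  Aug: +$824.04 → $2,857.92
  Sep: +$824.04 − $3,681.96 → $0.00
Lowest trial balance = -$1,262.28 (Mar)
Initial deposit = cushion − low point = $1,648.08 − (-$1,262.28) = $2,910.36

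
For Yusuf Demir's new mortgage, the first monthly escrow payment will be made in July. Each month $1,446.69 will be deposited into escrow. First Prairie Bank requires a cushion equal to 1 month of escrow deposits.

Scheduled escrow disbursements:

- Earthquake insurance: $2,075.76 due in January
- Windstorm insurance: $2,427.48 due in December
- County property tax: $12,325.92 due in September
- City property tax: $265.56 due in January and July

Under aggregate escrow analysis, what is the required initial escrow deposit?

$9,698.10

Cushion = 1 × $1,446.69 = $1,446.69
Trial balance (start $0, +$1,446.69 each month, − disbursements):
  Jul: +$1,446.69 − $265.56 → $1,181.13
  Aug: +$1,446.69 → $2,627.82
  Sep: +$1,446.69 − $12,325.92 → -$8,251.41
  Oct: +$1,446.69 → -$6,804.72
  Nov: +$1,446.69 → -$5,358.03
  Dec: +$1,446.69 − $2,427.48 → -$6,338.82
  Jan: +$1,446.69 − $2,341.32 → -$7,233.45
  Feb: +$1,446.69 → -$5,786.76
  Mar: +$1,446.69 → -$4,340.07
  Apr: +$1,446.69 → -$2,893.38
  May: +$1,446.69 → -$1,446.69
  Jun: +$1,446.69 → $0.00
Lowest trial balance = -$8,251.41 (Sep)
Initial deposit = cushion − low point = $1,446.69 − (-$8,251.41) = $9,698.10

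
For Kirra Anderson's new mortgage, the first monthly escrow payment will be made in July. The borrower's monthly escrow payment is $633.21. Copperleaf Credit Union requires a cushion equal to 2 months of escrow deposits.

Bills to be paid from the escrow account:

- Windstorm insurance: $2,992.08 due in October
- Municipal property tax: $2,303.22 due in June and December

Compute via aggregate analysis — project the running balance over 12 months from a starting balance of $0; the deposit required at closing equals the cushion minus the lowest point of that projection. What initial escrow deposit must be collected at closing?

$2,762.46

Cushion = 2 × $633.21 = $1,266.42
Trial balance (start $0, +$633.21 each month, − disbursements):
  Jul: +$633.21 → $633.21
  Aug: +$633.21 → $1,266.42
  Sep: +$633.21 → $1,899.63
  Oct: +$633.21 − $2,992.08 → -$459.24
  Nov: +$633.21 → $173.97
  Dec: +$633.21 − $2,303.22 → -$1,496.04
  Jan: +$633.21 → -$862.83
  Feb: +$633.21 → -$229.62
  Mar: +$633.21 → $403.59
  Apr: +$633.21 → $1,036.80
  May: +$633.21 → $1,670.01
  Jun: +$633.21 − $2,303.22 → $0.00
Lowest trial balance = -$1,496.04 (Dec)
Initial deposit = cushion − low point = $1,266.42 − (-$1,496.04) = $2,762.46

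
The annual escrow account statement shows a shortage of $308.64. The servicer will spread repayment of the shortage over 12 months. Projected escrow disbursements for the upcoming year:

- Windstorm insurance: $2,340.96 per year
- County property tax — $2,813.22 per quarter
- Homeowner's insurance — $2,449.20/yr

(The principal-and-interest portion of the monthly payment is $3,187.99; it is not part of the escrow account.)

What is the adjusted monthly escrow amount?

$1,362.64

Windstorm insurance: $2,340.96 annually
County property tax: $2,813.22 × 4 = $11,252.88 annually
Homeowner's insurance: $2,449.20 annually
Annual escrow total = $2,340.96 + $11,252.88 + $2,449.20 = $16,043.04
Monthly escrow = $16,043.04 / 12 = $1,336.92
Monthly shortage recovery: $308.64 ÷ 12 = $25.72
Adjusted monthly = $1,336.92 + $25.72 = $1,362.64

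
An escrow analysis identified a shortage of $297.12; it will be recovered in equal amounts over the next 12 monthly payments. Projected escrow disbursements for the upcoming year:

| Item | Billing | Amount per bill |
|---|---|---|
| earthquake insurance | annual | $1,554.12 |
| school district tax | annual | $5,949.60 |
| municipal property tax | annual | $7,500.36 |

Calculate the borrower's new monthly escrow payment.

Earthquake insurance: $1,554.12
School district tax: $5,949.60
Municipal property tax: $7,500.36
Total per year = $1,554.12 + $5,949.60 + $7,500.36 = $15,004.08
Per month = $15,004.08 ÷ 12 = $1,250.34
Shortage spread = $297.12 / 12 = $24.76/mo
New monthly escrow = $1,250.34 + $24.76 = $1,275.10

$1,275.10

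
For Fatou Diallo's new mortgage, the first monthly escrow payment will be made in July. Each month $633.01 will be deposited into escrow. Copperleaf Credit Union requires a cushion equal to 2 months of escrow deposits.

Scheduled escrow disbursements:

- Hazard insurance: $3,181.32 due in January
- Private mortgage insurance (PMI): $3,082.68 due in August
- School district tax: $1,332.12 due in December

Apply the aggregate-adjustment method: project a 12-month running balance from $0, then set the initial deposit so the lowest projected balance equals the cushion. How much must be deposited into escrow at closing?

$4,431.07

Cushion = 2 × $633.01 = $1,266.02
Trial balance (start $0, +$633.01 each month, − disbursements):
  Jul: +$633.01 → $633.01
  Aug: +$633.01 − $3,082.68 → -$1,816.66
  Sep: +$633.01 → -$1,183.65
  Oct: +$633.01 → -$550.64
  Nov: +$633.01 → $82.37
  Dec: +$633.01 − $1,332.12 → -$616.74
  Jan: +$633.01 − $3,181.32 → -$3,165.05
  Feb: +$633.01 → -$2,532.04
  Mar: +$633.01 → -$1,899.03
  Apr: +$633.01 → -$1,266.02
  May: +$633.01 → -$633.01
  Jun: +$633.01 → $0.00
Lowest trial balance = -$3,165.05 (Jan)
Initial deposit = cushion − low point = $1,266.02 − (-$3,165.05) = $4,431.07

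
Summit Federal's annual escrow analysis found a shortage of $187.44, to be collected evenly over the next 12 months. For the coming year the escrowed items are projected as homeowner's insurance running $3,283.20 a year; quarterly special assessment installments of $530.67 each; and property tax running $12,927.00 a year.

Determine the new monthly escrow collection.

$1,543.36

Homeowner's insurance = $3,283.20/yr
Special assessment = $530.67 × 4 = $2,122.68/yr
Property tax = $12,927.00/yr
Combined annual = $3,283.20 + $2,122.68 + $12,927.00 = $18,332.88
Monthly = $18,332.88 / 12 = $1,527.74
Shortage spread = $187.44 / 12 = $15.62/mo
Adjusted monthly = $1,527.74 + $15.62 = $1,543.36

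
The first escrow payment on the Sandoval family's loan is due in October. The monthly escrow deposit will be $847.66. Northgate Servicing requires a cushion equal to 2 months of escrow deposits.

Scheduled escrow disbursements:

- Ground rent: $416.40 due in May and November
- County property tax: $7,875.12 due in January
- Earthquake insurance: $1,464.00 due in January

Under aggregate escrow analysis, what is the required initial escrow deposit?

$8,060.20

Cushion = 2 × $847.66 = $1,695.32
Trial balance (start $0, +$847.66 each month, − disbursements):
  Oct: +$847.66 → $847.66
  Nov: +$847.66 − $416.40 → $1,278.92
  Dec: +$847.66 → $2,126.58
  Jan: +$847.66 − $9,339.12 → -$6,364.88
  Feb: +$847.66 → -$5,517.22
  Mar: +$847.66 → -$4,669.56
  Apr: +$847.66 → -$3,821.90
  May: +$847.66 − $416.40 → -$3,390.64
  Jun: +$847.66 → -$2,542.98
  Jul: +$847.66 → -$1,695.32
  Aug: +$847.66 → -$847.66
  Sep: +$847.66 → $0.00
Lowest trial balance = -$6,364.88 (Jan)
Initial deposit = cushion − low point = $1,695.32 − (-$6,364.88) = $8,060.20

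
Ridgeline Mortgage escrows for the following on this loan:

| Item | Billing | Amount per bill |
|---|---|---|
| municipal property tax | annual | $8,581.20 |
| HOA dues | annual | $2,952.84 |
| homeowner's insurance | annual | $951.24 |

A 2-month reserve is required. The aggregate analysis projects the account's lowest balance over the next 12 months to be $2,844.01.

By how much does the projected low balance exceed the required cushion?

Municipal property tax: $8,581.20
HOA dues: $2,952.84
Homeowner's insurance: $951.24
Total annual escrow = $8,581.20 + $2,952.84 + $951.24 = $12,485.28
Monthly escrow = $12,485.28 / 12 = $1,040.44
Cushion = 2 × $1,040.44 = $2,080.88
Excess over cushion: $2,844.01 − $2,080.88 = $763.13

$763.13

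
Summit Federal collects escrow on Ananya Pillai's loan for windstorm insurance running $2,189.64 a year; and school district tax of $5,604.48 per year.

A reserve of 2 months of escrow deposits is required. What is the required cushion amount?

Windstorm insurance — $2,189.64
School district tax — $5,604.48
Total annual escrow = $2,189.64 + $5,604.48 = $7,794.12
Per month = $7,794.12 / 12 = $649.51
Required cushion = 2 × $649.51 = $1,299.02

$1,299.02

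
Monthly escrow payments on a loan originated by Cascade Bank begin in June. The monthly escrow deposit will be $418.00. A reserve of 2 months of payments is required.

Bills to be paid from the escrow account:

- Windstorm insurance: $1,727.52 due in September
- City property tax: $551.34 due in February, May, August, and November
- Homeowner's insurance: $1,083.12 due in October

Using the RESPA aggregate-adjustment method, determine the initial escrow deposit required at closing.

$2,241.32

Cushion = 2 × $418.00 = $836.00
Trial balance (start $0, +$418.00 each month, − disbursements):
  Jun: +$418.00 → $418.00
  Jul: +$418.00 → $836.00
  Aug: +$418.00 − $551.34 → $702.66
  Sep: +$418.00 − $1,727.52 → -$606.86
  Oct: +$418.00 − $1,083.12 → -$1,271.98
  Nov: +$418.00 − $551.34 → -$1,405.32
  Dec: +$418.00 → -$987.32
  Jan: +$418.00 → -$569.32
  Feb: +$418.00 − $551.34 → -$702.66
  Mar: +$418.00 → -$284.66
  Apr: +$418.00 → $133.34
  May: +$418.00 − $551.34 → $0.00
Lowest trial balance = -$1,405.32 (Nov)
Initial deposit = cushion − low point = $836.00 − (-$1,405.32) = $2,241.32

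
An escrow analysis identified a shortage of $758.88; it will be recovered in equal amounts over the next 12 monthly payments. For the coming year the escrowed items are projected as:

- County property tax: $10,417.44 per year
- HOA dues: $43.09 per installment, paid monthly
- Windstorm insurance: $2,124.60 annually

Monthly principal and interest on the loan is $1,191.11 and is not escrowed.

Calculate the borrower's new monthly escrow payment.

County property tax: $10,417.44 per year
HOA dues: $43.09 × 12 = $517.08 per year
Windstorm insurance: $2,124.60 per year
Yearly total = $13,059.12
Monthly = $13,059.12 / 12 = $1,088.26
Shortage spread = $758.88 / 12 = $63.24/mo
New monthly escrow = $1,088.26 + $63.24 = $1,151.50

$1,151.50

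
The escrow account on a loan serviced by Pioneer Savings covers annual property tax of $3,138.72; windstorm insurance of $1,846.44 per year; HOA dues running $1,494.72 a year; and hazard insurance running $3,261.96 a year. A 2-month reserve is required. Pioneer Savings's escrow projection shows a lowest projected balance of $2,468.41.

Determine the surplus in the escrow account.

Property tax = $3,138.72 per year
Windstorm insurance = $1,846.44 per year
HOA dues = $1,494.72 per year
Hazard insurance = $3,261.96 per year
Combined annual = $3,138.72 + $1,846.44 + $1,494.72 + $3,261.96 = $9,741.84
Monthly escrow = $9,741.84 / 12 = $811.82
Cushion = 2 × $811.82 = $1,623.64
Excess over cushion: $2,468.41 − $1,623.64 = $844.77

$844.77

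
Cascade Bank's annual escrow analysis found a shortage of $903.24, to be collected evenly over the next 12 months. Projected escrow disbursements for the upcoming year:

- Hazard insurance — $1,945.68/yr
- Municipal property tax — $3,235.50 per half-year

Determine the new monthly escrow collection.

Hazard insurance — $1,945.68
Municipal property tax — $3,235.50 × 2 = $6,471.00
Total annual escrow = $8,416.68
Per month = $8,416.68 / 12 = $701.39
Monthly shortage recovery: $903.24 / 12 = $75.27
Adjusted monthly = $701.39 + $75.27 = $776.66

$776.66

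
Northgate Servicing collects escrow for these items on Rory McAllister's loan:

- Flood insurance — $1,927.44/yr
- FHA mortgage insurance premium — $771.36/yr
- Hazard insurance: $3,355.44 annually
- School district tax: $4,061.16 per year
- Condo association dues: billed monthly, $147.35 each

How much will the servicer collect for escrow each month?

Flood insurance — $1,927.44 annually
FHA mortgage insurance premium — $771.36 annually
Hazard insurance — $3,355.44 annually
School district tax — $4,061.16 annually
Condo association dues — $147.35 × 12 = $1,768.20 annually
Annual escrow total = $11,883.60
Monthly = $11,883.60 / 12 = $990.30

$990.30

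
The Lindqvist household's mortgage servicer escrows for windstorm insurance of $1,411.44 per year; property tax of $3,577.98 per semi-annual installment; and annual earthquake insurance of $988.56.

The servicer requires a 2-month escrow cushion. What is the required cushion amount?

Windstorm insurance — $1,411.44 per year
Property tax — $3,577.98 × 2 = $7,155.96 per year
Earthquake insurance — $988.56 per year
Annual escrow total = $1,411.44 + $7,155.96 + $988.56 = $9,555.96
Per month = $9,555.96 ÷ 12 = $796.33
Reserve = 2 × $796.33 = $1,592.66

$1,592.66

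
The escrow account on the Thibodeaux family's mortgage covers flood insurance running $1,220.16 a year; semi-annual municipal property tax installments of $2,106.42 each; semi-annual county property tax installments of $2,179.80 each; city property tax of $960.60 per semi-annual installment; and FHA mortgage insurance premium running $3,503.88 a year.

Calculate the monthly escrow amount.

Flood insurance = $1,220.16
Municipal property tax = $2,106.42 × 2 = $4,212.84
County property tax = $2,179.80 × 2 = $4,359.60
City property tax = $960.60 × 2 = $1,921.20
FHA mortgage insurance premium = $3,503.88
Annual escrow total = $15,217.68
Per month = $15,217.68 / 12 = $1,268.14

$1,268.14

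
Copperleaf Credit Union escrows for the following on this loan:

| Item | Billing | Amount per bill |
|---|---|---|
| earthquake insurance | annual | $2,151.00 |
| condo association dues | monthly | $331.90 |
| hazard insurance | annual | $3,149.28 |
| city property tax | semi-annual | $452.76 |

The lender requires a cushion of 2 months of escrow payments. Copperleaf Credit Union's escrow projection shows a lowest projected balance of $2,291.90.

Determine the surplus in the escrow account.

$593.80

Earthquake insurance = $2,151.00
Condo association dues = $331.90 × 12 = $3,982.80
Hazard insurance = $3,149.28
City property tax = $452.76 × 2 = $905.52
Yearly total = $2,151.00 + $3,982.80 + $3,149.28 + $905.52 = $10,188.60
Base monthly escrow = $10,188.60 ÷ 12 = $849.05
Cushion = 2 × $849.05 = $1,698.10
Excess over cushion: $2,291.90 − $1,698.10 = $593.80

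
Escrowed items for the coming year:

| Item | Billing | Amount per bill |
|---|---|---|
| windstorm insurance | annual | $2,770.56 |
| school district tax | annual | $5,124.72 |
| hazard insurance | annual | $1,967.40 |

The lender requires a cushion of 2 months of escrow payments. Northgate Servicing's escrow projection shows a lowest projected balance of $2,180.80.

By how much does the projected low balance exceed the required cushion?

$537.02

Windstorm insurance — $2,770.56 annually
School district tax — $5,124.72 annually
Hazard insurance — $1,967.40 annually
Total per year = $2,770.56 + $5,124.72 + $1,967.40 = $9,862.68
Monthly escrow = $9,862.68 ÷ 12 = $821.89
Required cushion = 2 × $821.89 = $1,643.78
Surplus = $2,180.80 − $1,643.78 = $537.02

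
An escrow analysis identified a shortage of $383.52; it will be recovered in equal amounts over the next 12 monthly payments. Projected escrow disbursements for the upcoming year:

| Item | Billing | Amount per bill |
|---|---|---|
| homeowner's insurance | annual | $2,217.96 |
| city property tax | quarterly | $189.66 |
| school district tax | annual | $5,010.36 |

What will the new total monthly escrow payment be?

$697.54

Homeowner's insurance: $2,217.96 per year
City property tax: $189.66 × 4 = $758.64 per year
School district tax: $5,010.36 per year
Total per year = $2,217.96 + $758.64 + $5,010.36 = $7,986.96
Monthly = $7,986.96 / 12 = $665.58
Shortage spread = $383.52 / 12 = $31.96/mo
Adjusted monthly = $665.58 + $31.96 = $697.54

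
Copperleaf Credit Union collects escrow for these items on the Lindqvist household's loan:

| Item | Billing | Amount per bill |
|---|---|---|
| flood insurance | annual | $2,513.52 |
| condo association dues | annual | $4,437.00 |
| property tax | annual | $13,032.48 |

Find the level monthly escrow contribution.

Flood insurance = $2,513.52/yr
Condo association dues = $4,437.00/yr
Property tax = $13,032.48/yr
Total annual escrow = $19,983.00
Base monthly escrow = $19,983.00 / 12 = $1,665.25

$1,665.25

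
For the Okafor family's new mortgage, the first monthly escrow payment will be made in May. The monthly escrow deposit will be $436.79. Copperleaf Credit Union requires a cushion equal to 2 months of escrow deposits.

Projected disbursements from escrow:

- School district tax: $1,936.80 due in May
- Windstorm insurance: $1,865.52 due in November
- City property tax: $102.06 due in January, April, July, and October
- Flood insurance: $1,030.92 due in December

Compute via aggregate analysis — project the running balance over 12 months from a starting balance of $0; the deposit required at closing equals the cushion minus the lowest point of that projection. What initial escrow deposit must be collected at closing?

Cushion = 2 × $436.79 = $873.58
Trial balance (start $0, +$436.79 each month, − disbursements):
  May: +$436.79 − $1,936.80 → -$1,500.01
  Jun: +$436.79 → -$1,063.22
  Jul: +$436.79 − $102.06 → -$728.49
  Aug: +$436.79 → -$291.70
  Sep: +$436.79 → $145.09
  Oct: +$436.79 − $102.06 → $479.82
  Nov: +$436.79 − $1,865.52 → -$948.91
  Dec: +$436.79 − $1,030.92 → -$1,543.04
  Jan: +$436.79 − $102.06 → -$1,208.31
  Feb: +$436.79 → -$771.52
  Mar: +$436.79 → -$334.73
  Apr: +$436.79 − $102.06 → $0.00
Lowest trial balance = -$1,543.04 (Dec)
Initial deposit = cushion − low point = $873.58 − (-$1,543.04) = $2,416.62

$2,416.62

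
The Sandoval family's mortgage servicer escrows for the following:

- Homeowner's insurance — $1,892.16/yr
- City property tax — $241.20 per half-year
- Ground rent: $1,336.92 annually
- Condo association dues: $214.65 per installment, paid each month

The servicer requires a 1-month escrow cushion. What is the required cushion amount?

Homeowner's insurance = $1,892.16 per year
City property tax = $241.20 × 2 = $482.40 per year
Ground rent = $1,336.92 per year
Condo association dues = $214.65 × 12 = $2,575.80 per year
Total annual escrow = $1,892.16 + $482.40 + $1,336.92 + $2,575.80 = $6,287.28
Per month = $6,287.28 ÷ 12 = $523.94
Reserve = 1 × $523.94 = $523.94

$523.94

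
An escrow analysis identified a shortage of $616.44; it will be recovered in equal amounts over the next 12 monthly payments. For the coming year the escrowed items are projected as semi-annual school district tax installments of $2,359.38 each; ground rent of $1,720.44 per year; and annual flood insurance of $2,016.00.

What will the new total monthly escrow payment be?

$755.97

School district tax: $2,359.38 × 2 = $4,718.76 annually
Ground rent: $1,720.44 annually
Flood insurance: $2,016.00 annually
Total annual escrow = $8,455.20
Per month = $8,455.20 ÷ 12 = $704.60
Shortage per month = $616.44 / 12 = $51.37
Adjusted monthly = $704.60 + $51.37 = $755.97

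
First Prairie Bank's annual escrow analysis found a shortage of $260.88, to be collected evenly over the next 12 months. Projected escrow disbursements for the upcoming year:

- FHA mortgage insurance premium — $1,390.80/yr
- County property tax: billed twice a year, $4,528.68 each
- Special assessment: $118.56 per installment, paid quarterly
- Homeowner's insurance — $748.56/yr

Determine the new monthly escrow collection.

FHA mortgage insurance premium — $1,390.80 per year
County property tax — $4,528.68 × 2 = $9,057.36 per year
Special assessment — $118.56 × 4 = $474.24 per year
Homeowner's insurance — $748.56 per year
Total annual escrow = $11,670.96
Monthly = $11,670.96 / 12 = $972.58
Shortage spread = $260.88 / 12 = $21.74/mo
New monthly escrow = $972.58 + $21.74 = $994.32

$994.32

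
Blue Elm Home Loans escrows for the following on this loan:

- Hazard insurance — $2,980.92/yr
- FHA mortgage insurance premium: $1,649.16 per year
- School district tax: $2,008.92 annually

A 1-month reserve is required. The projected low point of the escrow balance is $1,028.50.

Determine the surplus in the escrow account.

$475.25

Hazard insurance = $2,980.92
FHA mortgage insurance premium = $1,649.16
School district tax = $2,008.92
Annual escrow total = $2,980.92 + $1,649.16 + $2,008.92 = $6,639.00
Monthly escrow = $6,639.00 ÷ 12 = $553.25
Required reserve = 1 × $553.25 = $553.25
Excess over cushion: $1,028.50 − $553.25 = $475.25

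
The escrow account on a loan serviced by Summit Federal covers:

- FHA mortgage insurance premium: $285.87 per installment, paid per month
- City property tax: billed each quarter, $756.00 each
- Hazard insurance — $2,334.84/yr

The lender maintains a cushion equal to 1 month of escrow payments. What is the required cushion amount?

$732.44

FHA mortgage insurance premium = $285.87 × 12 = $3,430.44 annually
City property tax = $756.00 × 4 = $3,024.00 annually
Hazard insurance = $2,334.84 annually
Total per year = $8,789.28
Monthly escrow = $8,789.28 ÷ 12 = $732.44
Cushion = 1 × $732.44 = $732.44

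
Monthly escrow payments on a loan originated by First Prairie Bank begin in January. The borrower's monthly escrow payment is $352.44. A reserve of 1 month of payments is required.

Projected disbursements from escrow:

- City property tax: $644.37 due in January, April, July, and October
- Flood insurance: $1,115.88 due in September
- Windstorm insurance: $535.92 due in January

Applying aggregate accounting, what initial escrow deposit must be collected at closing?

Cushion = 1 × $352.44 = $352.44
Trial balance (start $0, +$352.44 each month, − disbursements):
  Jan: +$352.44 − $1,180.29 → -$827.85
  Feb: +$352.44 → -$475.41
  Mar: +$352.44 → -$122.97
  Apr: +$352.44 − $644.37 → -$414.90
  May: +$352.44 → -$62.46
  Jun: +$352.44 → $289.98
  Jul: +$352.44 − $644.37 → -$1.95
  Aug: +$352.44 → $350.49
  Sep: +$352.44 − $1,115.88 → -$412.95
  Oct: +$352.44 − $644.37 → -$704.88
  Nov: +$352.44 → -$352.44
  Dec: +$352.44 → $0.00
Lowest trial balance = -$827.85 (Jan)
Initial deposit = cushion − low point = $352.44 − (-$827.85) = $1,180.29

$1,180.29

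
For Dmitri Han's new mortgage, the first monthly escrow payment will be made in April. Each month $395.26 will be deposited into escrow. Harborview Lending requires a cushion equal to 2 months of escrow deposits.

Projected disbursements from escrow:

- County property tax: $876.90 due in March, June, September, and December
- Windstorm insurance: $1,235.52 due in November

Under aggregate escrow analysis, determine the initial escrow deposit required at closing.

Cushion = 2 × $395.26 = $790.52
Trial balance (start $0, +$395.26 each month, − disbursements):
  Apr: +$395.26 → $395.26
  May: +$395.26 → $790.52
  Jun: +$395.26 − $876.90 → $308.88
  Jul: +$395.26 → $704.14
  Aug: +$395.26 → $1,099.40
  Sep: +$395.26 − $876.90 → $617.76
  Oct: +$395.26 → $1,013.02
  Nov: +$395.26 − $1,235.52 → $172.76
  Dec: +$395.26 − $876.90 → -$308.88
  Jan: +$395.26 → $86.38
  Feb: +$395.26 → $481.64
  Mar: +$395.26 − $876.90 → $0.00
Lowest trial balance = -$308.88 (Dec)
Initial deposit = cushion − low point = $790.52 − (-$308.88) = $1,099.40

$1,099.40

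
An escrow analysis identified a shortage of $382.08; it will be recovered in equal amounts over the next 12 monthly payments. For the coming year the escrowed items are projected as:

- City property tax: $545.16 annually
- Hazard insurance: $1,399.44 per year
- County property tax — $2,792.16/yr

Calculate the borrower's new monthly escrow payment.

City property tax = $545.16 per year
Hazard insurance = $1,399.44 per year
County property tax = $2,792.16 per year
Total annual escrow = $545.16 + $1,399.44 + $2,792.16 = $4,736.76
Monthly escrow = $4,736.76 / 12 = $394.73
Shortage spread = $382.08 ÷ 12 = $31.84/mo
New monthly escrow = $394.73 + $31.84 = $426.57

$426.57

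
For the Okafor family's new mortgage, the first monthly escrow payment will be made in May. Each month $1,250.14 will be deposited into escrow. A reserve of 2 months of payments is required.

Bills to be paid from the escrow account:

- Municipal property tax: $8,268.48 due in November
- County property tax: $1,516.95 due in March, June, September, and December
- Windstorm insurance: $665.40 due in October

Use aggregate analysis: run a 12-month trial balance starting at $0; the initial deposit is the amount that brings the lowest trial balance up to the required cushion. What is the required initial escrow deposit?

Cushion = 2 × $1,250.14 = $2,500.28
Trial balance (start $0, +$1,250.14 each month, − disbursements):
  May: +$1,250.14 → $1,250.14
  Jun: +$1,250.14 − $1,516.95 → $983.33
  Jul: +$1,250.14 → $2,233.47
  Aug: +$1,250.14 → $3,483.61
  Sep: +$1,250.14 − $1,516.95 → $3,216.80
  Oct: +$1,250.14 − $665.40 → $3,801.54
  Nov: +$1,250.14 − $8,268.48 → -$3,216.80
  Dec: +$1,250.14 − $1,516.95 → -$3,483.61
  Jan: +$1,250.14 → -$2,233.47
  Feb: +$1,250.14 → -$983.33
  Mar: +$1,250.14 − $1,516.95 → -$1,250.14
  Apr: +$1,250.14 → $0.00
Lowest trial balance = -$3,483.61 (Dec)
Initial deposit = cushion − low point = $2,500.28 − (-$3,483.61) = $5,983.89

$5,983.89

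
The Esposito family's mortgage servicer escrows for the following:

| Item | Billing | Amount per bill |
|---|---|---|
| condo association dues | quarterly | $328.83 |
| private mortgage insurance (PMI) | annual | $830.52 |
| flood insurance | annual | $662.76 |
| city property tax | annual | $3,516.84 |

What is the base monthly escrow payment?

$527.12

Condo association dues = $328.83 × 4 = $1,315.32 annually
Private mortgage insurance (PMI) = $830.52 annually
Flood insurance = $662.76 annually
City property tax = $3,516.84 annually
Total per year = $1,315.32 + $830.52 + $662.76 + $3,516.84 = $6,325.44
Monthly escrow = $6,325.44 ÷ 12 = $527.12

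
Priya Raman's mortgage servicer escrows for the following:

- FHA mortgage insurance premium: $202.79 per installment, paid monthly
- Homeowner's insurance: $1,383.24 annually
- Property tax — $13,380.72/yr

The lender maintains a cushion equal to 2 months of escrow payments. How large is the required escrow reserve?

$2,866.24

FHA mortgage insurance premium: $202.79 × 12 = $2,433.48 annually
Homeowner's insurance: $1,383.24 annually
Property tax: $13,380.72 annually
Combined annual = $2,433.48 + $1,383.24 + $13,380.72 = $17,197.44
Per month = $17,197.44 / 12 = $1,433.12
Reserve = 2 × $1,433.12 = $2,866.24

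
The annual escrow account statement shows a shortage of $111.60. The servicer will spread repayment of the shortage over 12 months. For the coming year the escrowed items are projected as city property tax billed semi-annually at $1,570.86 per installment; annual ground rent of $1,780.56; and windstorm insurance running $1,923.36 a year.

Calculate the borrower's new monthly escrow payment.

City property tax: $1,570.86 × 2 = $3,141.72/yr
Ground rent: $1,780.56/yr
Windstorm insurance: $1,923.36/yr
Annual escrow total = $3,141.72 + $1,780.56 + $1,923.36 = $6,845.64
Monthly escrow = $6,845.64 / 12 = $570.47
Shortage spread = $111.60 / 12 = $9.30/mo
New monthly escrow = $570.47 + $9.30 = $579.77

$579.77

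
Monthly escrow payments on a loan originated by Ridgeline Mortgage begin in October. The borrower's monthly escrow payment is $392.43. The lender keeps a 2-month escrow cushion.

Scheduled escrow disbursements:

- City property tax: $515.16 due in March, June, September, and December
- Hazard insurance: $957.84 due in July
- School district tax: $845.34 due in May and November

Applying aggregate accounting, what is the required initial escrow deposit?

Cushion = 2 × $392.43 = $784.86
Trial balance (start $0, +$392.43 each month, − disbursements):
  Oct: +$392.43 → $392.43
  Nov: +$392.43 − $845.34 → -$60.48
  Dec: +$392.43 − $515.16 → -$183.21
  Jan: +$392.43 → $209.22
  Feb: +$392.43 → $601.65
  Mar: +$392.43 − $515.16 → $478.92
  Apr: +$392.43 → $871.35
  May: +$392.43 − $845.34 → $418.44
  Jun: +$392.43 − $515.16 → $295.71
  Jul: +$392.43 − $957.84 → -$269.70
  Aug: +$392.43 → $122.73
  Sep: +$392.43 − $515.16 → $0.00
Lowest trial balance = -$269.70 (Jul)
Initial deposit = cushion − low point = $784.86 − (-$269.70) = $1,054.56

$1,054.56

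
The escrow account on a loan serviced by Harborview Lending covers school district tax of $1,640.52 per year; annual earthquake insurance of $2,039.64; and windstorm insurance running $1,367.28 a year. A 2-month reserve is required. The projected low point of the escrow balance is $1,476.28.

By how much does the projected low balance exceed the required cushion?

School district tax — $1,640.52 annually
Earthquake insurance — $2,039.64 annually
Windstorm insurance — $1,367.28 annually
Total annual escrow = $1,640.52 + $2,039.64 + $1,367.28 = $5,047.44
Base monthly escrow = $5,047.44 ÷ 12 = $420.62
Required reserve = 2 × $420.62 = $841.24
Surplus = $1,476.28 − $841.24 = $635.04

$635.04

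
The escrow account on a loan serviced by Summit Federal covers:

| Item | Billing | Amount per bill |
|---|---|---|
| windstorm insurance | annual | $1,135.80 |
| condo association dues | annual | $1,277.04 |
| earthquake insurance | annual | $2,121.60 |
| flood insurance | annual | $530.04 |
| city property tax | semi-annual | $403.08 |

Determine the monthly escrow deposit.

$489.22

Windstorm insurance: $1,135.80/yr
Condo association dues: $1,277.04/yr
Earthquake insurance: $2,121.60/yr
Flood insurance: $530.04/yr
City property tax: $403.08 × 2 = $806.16/yr
Combined annual = $1,135.80 + $1,277.04 + $2,121.60 + $530.04 + $806.16 = $5,870.64
Base monthly escrow = $5,870.64 ÷ 12 = $489.22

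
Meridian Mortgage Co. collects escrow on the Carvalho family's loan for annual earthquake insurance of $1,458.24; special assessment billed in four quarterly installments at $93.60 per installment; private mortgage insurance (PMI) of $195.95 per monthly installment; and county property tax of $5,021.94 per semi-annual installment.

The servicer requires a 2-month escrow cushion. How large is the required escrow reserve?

Earthquake insurance = $1,458.24 annually
Special assessment = $93.60 × 4 = $374.40 annually
Private mortgage insurance (PMI) = $195.95 × 12 = $2,351.40 annually
County property tax = $5,021.94 × 2 = $10,043.88 annually
Annual escrow total = $14,227.92
Monthly escrow = $14,227.92 ÷ 12 = $1,185.66
Cushion = 2 × $1,185.66 = $2,371.32

$2,371.32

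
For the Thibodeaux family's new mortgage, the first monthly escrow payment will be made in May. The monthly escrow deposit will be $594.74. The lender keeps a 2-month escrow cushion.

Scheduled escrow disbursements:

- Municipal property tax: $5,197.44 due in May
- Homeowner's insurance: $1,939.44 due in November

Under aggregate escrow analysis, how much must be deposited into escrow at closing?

$5,792.18

Cushion = 2 × $594.74 = $1,189.48
Trial balance (start $0, +$594.74 each month, − disbursements):
  May: +$594.74 − $5,197.44 → -$4,602.70
  Jun: +$594.74 → -$4,007.96
  Jul: +$594.74 → -$3,413.22
  Aug: +$594.74 → -$2,818.48
  Sep: +$594.74 → -$2,223.74
  Oct: +$594.74 → -$1,629.00
  Nov: +$594.74 − $1,939.44 → -$2,973.70
  Dec: +$594.74 → -$2,378.96
  Jan: +$594.74 → -$1,784.22
  Feb: +$594.74 → -$1,189.48
  Mar: +$594.74 → -$594.74
  Apr: +$594.74 → $0.00
Lowest trial balance = -$4,602.70 (May)
Initial deposit = cushion − low point = $1,189.48 − (-$4,602.70) = $5,792.18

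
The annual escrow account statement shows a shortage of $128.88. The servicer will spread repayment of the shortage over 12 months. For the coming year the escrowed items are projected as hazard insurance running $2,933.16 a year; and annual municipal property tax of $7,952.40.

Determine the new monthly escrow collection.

$917.87

Hazard insurance: $2,933.16/yr
Municipal property tax: $7,952.40/yr
Annual escrow total = $2,933.16 + $7,952.40 = $10,885.56
Per month = $10,885.56 ÷ 12 = $907.13
Shortage spread = $128.88 ÷ 12 = $10.74/mo
New monthly escrow = $907.13 + $10.74 = $917.87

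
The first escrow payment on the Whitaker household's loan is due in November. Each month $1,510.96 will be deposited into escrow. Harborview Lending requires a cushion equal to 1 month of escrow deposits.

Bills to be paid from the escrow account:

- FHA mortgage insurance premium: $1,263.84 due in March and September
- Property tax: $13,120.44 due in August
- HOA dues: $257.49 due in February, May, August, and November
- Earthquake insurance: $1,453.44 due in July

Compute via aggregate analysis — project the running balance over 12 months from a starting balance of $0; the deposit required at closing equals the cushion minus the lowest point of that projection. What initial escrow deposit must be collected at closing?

Cushion = 1 × $1,510.96 = $1,510.96
Trial balance (start $0, +$1,510.96 each month, − disbursements):
  Nov: +$1,510.96 − $257.49 → $1,253.47
  Dec: +$1,510.96 → $2,764.43
  Jan: +$1,510.96 → $4,275.39
  Feb: +$1,510.96 − $257.49 → $5,528.86
  Mar: +$1,510.96 − $1,263.84 → $5,775.98
  Apr: +$1,510.96 → $7,286.94
  May: +$1,510.96 − $257.49 → $8,540.41
  Jun: +$1,510.96 → $10,051.37
  Jul: +$1,510.96 − $1,453.44 → $10,108.89
  Aug: +$1,510.96 − $13,377.93 → -$1,758.08
  Sep: +$1,510.96 − $1,263.84 → -$1,510.96
  Oct: +$1,510.96 → $0.00
Lowest trial balance = -$1,758.08 (Aug)
Initial deposit = cushion − low point = $1,510.96 − (-$1,758.08) = $3,269.04

$3,269.04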